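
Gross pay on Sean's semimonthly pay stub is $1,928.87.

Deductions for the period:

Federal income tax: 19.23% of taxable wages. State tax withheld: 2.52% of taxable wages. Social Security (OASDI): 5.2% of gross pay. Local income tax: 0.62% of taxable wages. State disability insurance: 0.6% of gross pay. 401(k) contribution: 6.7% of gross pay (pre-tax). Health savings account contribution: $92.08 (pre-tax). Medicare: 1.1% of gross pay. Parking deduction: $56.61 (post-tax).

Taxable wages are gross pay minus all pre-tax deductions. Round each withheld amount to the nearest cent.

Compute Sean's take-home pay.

401(k) contribution: $1,928.87 × 0.067 = $129.23
Health savings account contribution: $92.08
Pre-tax total = $129.23 + $92.08 = $221.31
Taxable wages = $1,928.87 − $221.31 = $1,707.56
Local income tax: $1,707.56 × 0.0062 = $10.59
State tax withheld: $1,707.56 × 0.0252 = $43.03
Federal income tax: $1,707.56 × 0.1923 = $328.36
State disability insurance: $1,928.87 × 0.006 = $11.57
Social Security (OASDI): $1,928.87 × 0.052 = $100.30
Medicare: $1,928.87 × 0.011 = $21.22
Parking deduction: $56.61
Total deductions = $129.23 + $92.08 + $10.59 + $43.03 + $328.36 + $11.57 + $100.30 + $21.22 + $56.61 = $792.99
Net pay = $1,928.87 − $792.99 = $1,135.88

$1,135.88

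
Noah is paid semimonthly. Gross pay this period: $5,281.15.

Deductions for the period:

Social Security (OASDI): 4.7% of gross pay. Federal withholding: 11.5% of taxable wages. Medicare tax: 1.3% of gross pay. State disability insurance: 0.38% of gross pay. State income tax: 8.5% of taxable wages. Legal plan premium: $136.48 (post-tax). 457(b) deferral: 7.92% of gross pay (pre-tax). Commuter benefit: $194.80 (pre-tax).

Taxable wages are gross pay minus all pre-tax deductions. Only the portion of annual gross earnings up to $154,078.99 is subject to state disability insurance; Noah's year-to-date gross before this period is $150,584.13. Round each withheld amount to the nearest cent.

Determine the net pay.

457(b) deferral: $5,281.15 × 0.0792 = $418.27
Commuter benefit: $194.80
Pre-tax total = $418.27 + $194.80 = $613.07
Taxable wages = $5,281.15 − $613.07 = $4,668.08
State income tax: $4,668.08 × 0.085 = $396.79
Federal withholding: $4,668.08 × 0.115 = $536.83
Medicare tax: $5,281.15 × 0.013 = $68.65
Social Security (OASDI): $5,281.15 × 0.047 = $248.21
State disability insurance: only $154,078.99 − $150,584.13 = $3,494.86 of this check is subject → $3,494.86 × 0.0038 = $13.28
Legal plan premium: $136.48
Total deductions = $418.27 + $194.80 + $396.79 + $536.83 + $68.65 + $248.21 + $13.28 + $136.48 = $2,013.31
Net pay = $5,281.15 − $2,013.31 = $3,267.84

$3,267.84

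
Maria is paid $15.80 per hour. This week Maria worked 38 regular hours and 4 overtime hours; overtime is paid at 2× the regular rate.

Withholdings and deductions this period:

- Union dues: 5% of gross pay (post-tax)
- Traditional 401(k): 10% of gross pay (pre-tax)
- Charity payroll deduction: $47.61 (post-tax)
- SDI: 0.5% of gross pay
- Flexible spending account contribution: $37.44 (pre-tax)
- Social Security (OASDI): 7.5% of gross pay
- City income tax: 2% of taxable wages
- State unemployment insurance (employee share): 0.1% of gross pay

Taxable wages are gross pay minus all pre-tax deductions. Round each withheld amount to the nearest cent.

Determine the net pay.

Regular pay: 38 × $15.80 = $600.40
Overtime pay: 4 × $15.80 × 2 = $126.40
Gross pay = $600.40 + $126.40 = $726.80
Flexible spending account contribution: $37.44
Traditional 401(k): $726.80 × 0.1 = $72.68
Pre-tax total = $37.44 + $72.68 = $110.12
Taxable wages = $726.80 − $110.12 = $616.68
City income tax: $616.68 × 0.02 = $12.33
SDI: $726.80 × 0.005 = $3.63
Social Security (OASDI): $726.80 × 0.075 = $54.51
State unemployment insurance (employee share): $726.80 × 0.001 = $0.73
Union dues: $726.80 × 0.05 = $36.34
Charity payroll deduction: $47.61
Total deductions = $37.44 + $72.68 + $12.33 + $3.63 + $54.51 + $0.73 + $36.34 + $47.61 = $265.27
Net pay = $726.80 − $265.27 = $461.53

$461.53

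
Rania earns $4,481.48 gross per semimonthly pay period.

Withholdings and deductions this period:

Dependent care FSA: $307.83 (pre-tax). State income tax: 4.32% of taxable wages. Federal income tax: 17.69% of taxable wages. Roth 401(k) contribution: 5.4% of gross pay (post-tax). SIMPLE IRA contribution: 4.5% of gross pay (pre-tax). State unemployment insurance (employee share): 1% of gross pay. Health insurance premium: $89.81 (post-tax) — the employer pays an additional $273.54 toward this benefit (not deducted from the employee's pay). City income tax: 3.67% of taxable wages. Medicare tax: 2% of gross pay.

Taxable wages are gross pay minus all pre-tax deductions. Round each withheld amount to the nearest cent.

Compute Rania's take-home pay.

SIMPLE IRA contribution: $4,481.48 × 0.045 = $201.67
Dependent care FSA: $307.83
Pre-tax total = $201.67 + $307.83 = $509.50
Taxable wages = $4,481.48 − $509.50 = $3,971.98
City income tax: $3,971.98 × 0.0367 = $145.77
Federal income tax: $3,971.98 × 0.1769 = $702.64
State income tax: $3,971.98 × 0.0432 = $171.59
State unemployment insurance (employee share): $4,481.48 × 0.01 = $44.81
Medicare tax: $4,481.48 × 0.02 = $89.63
Roth 401(k) contribution: $4,481.48 × 0.054 = $242.00
Health insurance premium: $89.81
(Employer's $273.54 toward health insurance premium is not withheld from the employee.)
Total deductions = $201.67 + $307.83 + $145.77 + $702.64 + $171.59 + $44.81 + $89.63 + $242.00 + $89.81 = $1,995.75
Net pay = $4,481.48 − $1,995.75 = $2,485.73

$2,485.73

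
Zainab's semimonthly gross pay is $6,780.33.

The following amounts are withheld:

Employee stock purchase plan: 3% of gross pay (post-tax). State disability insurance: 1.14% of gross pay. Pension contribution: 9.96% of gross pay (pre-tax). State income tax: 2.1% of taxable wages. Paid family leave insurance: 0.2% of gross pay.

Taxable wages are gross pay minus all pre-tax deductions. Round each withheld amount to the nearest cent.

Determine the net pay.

Pension contribution: $6,780.33 × 0.0996 = $675.32
Taxable wages = $6,780.33 − $675.32 = $6,105.01
State income tax: $6,105.01 × 0.021 = $128.21
Paid family leave insurance: $6,780.33 × 0.002 = $13.56
State disability insurance: $6,780.33 × 0.0114 = $77.30
Employee stock purchase plan: $6,780.33 × 0.03 = $203.41
Total deductions = $675.32 + $128.21 + $13.56 + $77.30 + $203.41 = $1,097.80
Net pay = $6,780.33 − $1,097.80 = $5,682.53

$5,682.53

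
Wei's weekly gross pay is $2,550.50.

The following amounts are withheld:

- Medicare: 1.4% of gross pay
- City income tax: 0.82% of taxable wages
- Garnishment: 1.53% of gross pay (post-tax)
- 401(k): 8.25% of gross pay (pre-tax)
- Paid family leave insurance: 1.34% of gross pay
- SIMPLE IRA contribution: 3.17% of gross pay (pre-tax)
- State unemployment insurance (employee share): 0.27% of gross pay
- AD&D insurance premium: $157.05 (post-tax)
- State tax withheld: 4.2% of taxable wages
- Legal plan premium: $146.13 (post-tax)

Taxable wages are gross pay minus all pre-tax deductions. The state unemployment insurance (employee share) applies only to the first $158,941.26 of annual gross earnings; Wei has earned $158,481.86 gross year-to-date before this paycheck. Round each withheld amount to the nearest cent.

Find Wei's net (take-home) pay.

$1,732.48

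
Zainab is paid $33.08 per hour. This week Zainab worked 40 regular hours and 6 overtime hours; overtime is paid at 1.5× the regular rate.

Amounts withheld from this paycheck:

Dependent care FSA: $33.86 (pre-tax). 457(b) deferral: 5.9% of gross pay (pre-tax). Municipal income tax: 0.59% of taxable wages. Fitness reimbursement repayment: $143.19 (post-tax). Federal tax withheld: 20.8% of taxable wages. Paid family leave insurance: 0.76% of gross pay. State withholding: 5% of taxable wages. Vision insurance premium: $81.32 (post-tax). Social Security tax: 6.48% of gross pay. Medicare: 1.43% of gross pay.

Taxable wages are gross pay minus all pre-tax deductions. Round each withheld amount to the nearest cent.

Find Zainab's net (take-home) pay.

$732.79

Regular pay: 40 × $33.08 = $1,323.20
Overtime pay: 6 × $33.08 × 1.5 = $297.72
Gross pay = $1,323.20 + $297.72 = $1,620.92
457(b) deferral: $1,620.92 × 0.059 = $95.63
Dependent care FSA: $33.86
Pre-tax total = $95.63 + $33.86 = $129.49
Taxable wages = $1,620.92 − $129.49 = $1,491.43
Municipal income tax: $1,491.43 × 0.0059 = $8.80
State withholding: $1,491.43 × 0.05 = $74.57
Federal tax withheld: $1,491.43 × 0.208 = $310.22
Paid family leave insurance: $1,620.92 × 0.0076 = $12.32
Social Security tax: $1,620.92 × 0.0648 = $105.04
Medicare: $1,620.92 × 0.0143 = $23.18
Vision insurance premium: $81.32
Fitness reimbursement repayment: $143.19
Total deductions = $95.63 + $33.86 + $8.80 + $74.57 + $310.22 + $12.32 + $105.04 + $23.18 + $81.32 + $143.19 = $888.13
Net pay = $1,620.92 − $888.13 = $732.79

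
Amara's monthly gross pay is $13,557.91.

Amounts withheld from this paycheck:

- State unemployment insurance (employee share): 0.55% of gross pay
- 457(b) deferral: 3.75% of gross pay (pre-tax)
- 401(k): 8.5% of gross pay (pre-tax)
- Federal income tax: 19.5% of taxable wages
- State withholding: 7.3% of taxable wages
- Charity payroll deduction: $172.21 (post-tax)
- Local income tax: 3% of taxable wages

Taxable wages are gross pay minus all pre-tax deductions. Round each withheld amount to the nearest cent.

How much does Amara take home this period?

401(k): $13,557.91 × 0.085 = $1,152.42
457(b) deferral: $13,557.91 × 0.0375 = $508.42
Pre-tax total = $1,152.42 + $508.42 = $1,660.84
Taxable wages = $13,557.91 − $1,660.84 = $11,897.07
Federal income tax: $11,897.07 × 0.195 = $2,319.93
State withholding: $11,897.07 × 0.073 = $868.49
Local income tax: $11,897.07 × 0.03 = $356.91
State unemployment insurance (employee share): $13,557.91 × 0.0055 = $74.57
Charity payroll deduction: $172.21
Total deductions = $1,152.42 + $508.42 + $2,319.93 + $868.49 + $356.91 + $74.57 + $172.21 = $5,452.95
Net pay = $13,557.91 − $5,452.95 = $8,104.96

$8,104.96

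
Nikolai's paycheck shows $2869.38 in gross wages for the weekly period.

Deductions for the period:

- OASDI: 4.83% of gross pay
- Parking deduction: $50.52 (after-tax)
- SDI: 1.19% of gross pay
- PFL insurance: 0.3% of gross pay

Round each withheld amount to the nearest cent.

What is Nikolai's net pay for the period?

PFL insurance: $2869.38 × 0.003 = $8.61
SDI: $2869.38 × 0.0119 = $34.15
OASDI: $2869.38 × 0.0483 = $138.59
Parking deduction: $50.52
Total deductions = $8.61 + $34.15 + $138.59 + $50.52 = $231.87
Net pay = $2869.38 − $231.87 = $2637.51

$2637.51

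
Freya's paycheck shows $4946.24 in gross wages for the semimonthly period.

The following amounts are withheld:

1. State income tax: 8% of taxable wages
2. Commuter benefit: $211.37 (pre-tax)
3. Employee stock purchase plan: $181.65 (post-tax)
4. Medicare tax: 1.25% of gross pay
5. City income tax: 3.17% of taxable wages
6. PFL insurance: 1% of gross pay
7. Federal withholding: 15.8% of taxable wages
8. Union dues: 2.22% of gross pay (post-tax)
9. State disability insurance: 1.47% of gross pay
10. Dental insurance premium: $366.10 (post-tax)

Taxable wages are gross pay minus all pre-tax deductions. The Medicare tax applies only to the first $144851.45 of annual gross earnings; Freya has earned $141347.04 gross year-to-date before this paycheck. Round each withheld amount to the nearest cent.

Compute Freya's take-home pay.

Commuter benefit: $211.37
Taxable wages = $4946.24 − $211.37 = $4734.87
State income tax: $4734.87 × 0.08 = $378.79
City income tax: $4734.87 × 0.0317 = $150.10
Federal withholding: $4734.87 × 0.158 = $748.11
PFL insurance: $4946.24 × 0.01 = $49.46
State disability insurance: $4946.24 × 0.0147 = $72.71
Medicare tax: only $144851.45 − $141347.04 = $3504.41 of this check is subject → $3504.41 × 0.0125 = $43.81
Employee stock purchase plan: $181.65
Union dues: $4946.24 × 0.0222 = $109.81
Dental insurance premium: $366.10
Total deductions = $211.37 + $378.79 + $150.10 + $748.11 + $49.46 + $72.71 + $43.81 + $181.65 + $109.81 + $366.10 = $2311.91
Net pay = $4946.24 − $2311.91 = $2634.33

$2634.33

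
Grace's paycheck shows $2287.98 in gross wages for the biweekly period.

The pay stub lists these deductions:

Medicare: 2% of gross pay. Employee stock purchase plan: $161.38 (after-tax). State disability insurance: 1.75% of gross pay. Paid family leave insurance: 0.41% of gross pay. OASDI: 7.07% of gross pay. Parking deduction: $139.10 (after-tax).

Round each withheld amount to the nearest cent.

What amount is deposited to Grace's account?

Paid family leave insurance: $2287.98 × 0.0041 = $9.38
OASDI: $2287.98 × 0.0707 = $161.76
Medicare: $2287.98 × 0.02 = $45.76
State disability insurance: $2287.98 × 0.0175 = $40.04
Employee stock purchase plan: $161.38
Parking deduction: $139.10
Total deductions = $9.38 + $161.76 + $45.76 + $40.04 + $161.38 + $139.10 = $557.42
Net pay = $2287.98 − $557.42 = $1730.56

$1730.56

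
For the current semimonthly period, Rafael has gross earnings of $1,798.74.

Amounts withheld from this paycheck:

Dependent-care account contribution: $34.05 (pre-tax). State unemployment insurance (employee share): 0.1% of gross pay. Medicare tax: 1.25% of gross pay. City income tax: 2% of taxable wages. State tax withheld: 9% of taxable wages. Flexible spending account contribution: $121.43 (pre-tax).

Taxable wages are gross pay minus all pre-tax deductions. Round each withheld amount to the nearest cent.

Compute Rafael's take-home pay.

$1,438.22

Dependent-care account contribution: $34.05
Flexible spending account contribution: $121.43
Pre-tax total = $34.05 + $121.43 = $155.48
Taxable wages = $1,798.74 − $155.48 = $1,643.26
City income tax: $1,643.26 × 0.02 = $32.87
State tax withheld: $1,643.26 × 0.09 = $147.89
Medicare tax: $1,798.74 × 0.0125 = $22.48
State unemployment insurance (employee share): $1,798.74 × 0.001 = $1.80
Total deductions = $34.05 + $121.43 + $32.87 + $147.89 + $22.48 + $1.80 = $360.52
Net pay = $1,798.74 − $360.52 = $1,438.22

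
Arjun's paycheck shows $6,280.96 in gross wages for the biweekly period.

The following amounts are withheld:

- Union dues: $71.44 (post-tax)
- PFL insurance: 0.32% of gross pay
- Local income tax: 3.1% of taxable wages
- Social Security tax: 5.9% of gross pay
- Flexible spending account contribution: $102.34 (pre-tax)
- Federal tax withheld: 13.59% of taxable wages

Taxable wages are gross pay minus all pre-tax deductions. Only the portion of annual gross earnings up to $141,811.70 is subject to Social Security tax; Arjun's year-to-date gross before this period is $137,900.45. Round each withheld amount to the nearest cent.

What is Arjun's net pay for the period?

Flexible spending account contribution: $102.34
Taxable wages = $6,280.96 − $102.34 = $6,178.62
Local income tax: $6,178.62 × 0.031 = $191.54
Federal tax withheld: $6,178.62 × 0.1359 = $839.67
Social Security tax: only $141,811.70 − $137,900.45 = $3,911.25 of this check is subject → $3,911.25 × 0.059 = $230.76
PFL insurance: $6,280.96 × 0.0032 = $20.10
Union dues: $71.44
Total deductions = $102.34 + $191.54 + $839.67 + $230.76 + $20.10 + $71.44 = $1,455.85
Net pay = $6,280.96 − $1,455.85 = $4,825.11

$4,825.11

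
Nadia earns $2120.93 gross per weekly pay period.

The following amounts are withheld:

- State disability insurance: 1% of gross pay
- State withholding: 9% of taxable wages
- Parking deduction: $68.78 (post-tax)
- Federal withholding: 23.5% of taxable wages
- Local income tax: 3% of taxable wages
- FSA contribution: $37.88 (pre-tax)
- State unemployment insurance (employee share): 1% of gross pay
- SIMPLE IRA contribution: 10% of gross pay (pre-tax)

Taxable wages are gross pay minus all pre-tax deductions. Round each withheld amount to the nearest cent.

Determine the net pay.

$1095.56

SIMPLE IRA contribution: $2120.93 × 0.1 = $212.09
FSA contribution: $37.88
Pre-tax total = $212.09 + $37.88 = $249.97
Taxable wages = $2120.93 − $249.97 = $1870.96
State withholding: $1870.96 × 0.09 = $168.39
Federal withholding: $1870.96 × 0.235 = $439.68
Local income tax: $1870.96 × 0.03 = $56.13
State disability insurance: $2120.93 × 0.01 = $21.21
State unemployment insurance (employee share): $2120.93 × 0.01 = $21.21
Parking deduction: $68.78
Total deductions = $212.09 + $37.88 + $168.39 + $439.68 + $56.13 + $21.21 + $21.21 + $68.78 = $1025.37
Net pay = $2120.93 − $1025.37 = $1095.56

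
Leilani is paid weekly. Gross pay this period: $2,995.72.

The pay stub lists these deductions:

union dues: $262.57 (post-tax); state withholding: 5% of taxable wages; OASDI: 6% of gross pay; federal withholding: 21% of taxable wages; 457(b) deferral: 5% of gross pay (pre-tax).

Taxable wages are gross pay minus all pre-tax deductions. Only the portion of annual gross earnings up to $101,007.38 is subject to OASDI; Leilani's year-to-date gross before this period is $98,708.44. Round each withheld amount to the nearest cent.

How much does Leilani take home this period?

$1,705.47

457(b) deferral: $2,995.72 × 0.05 = $149.79
Taxable wages = $2,995.72 − $149.79 = $2,845.93
State withholding: $2,845.93 × 0.05 = $142.30
Federal withholding: $2,845.93 × 0.21 = $597.65
OASDI: only $101,007.38 − $98,708.44 = $2,298.94 of this check is subject → $2,298.94 × 0.06 = $137.94
Union dues: $262.57
Total deductions = $149.79 + $142.30 + $597.65 + $137.94 + $262.57 = $1,290.25
Net pay = $2,995.72 − $1,290.25 = $1,705.47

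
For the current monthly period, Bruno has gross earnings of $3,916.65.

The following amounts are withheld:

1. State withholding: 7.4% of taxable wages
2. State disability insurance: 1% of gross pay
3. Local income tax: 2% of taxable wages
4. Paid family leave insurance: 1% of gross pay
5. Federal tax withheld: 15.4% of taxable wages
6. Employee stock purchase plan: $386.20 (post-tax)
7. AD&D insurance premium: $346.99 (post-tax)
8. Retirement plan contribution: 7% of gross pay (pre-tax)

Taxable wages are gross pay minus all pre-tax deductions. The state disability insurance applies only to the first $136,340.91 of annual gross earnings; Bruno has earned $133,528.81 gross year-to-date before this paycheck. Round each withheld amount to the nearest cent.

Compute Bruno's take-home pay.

Retirement plan contribution: $3,916.65 × 0.07 = $274.17
Taxable wages = $3,916.65 − $274.17 = $3,642.48
State withholding: $3,642.48 × 0.074 = $269.54
Local income tax: $3,642.48 × 0.02 = $72.85
Federal tax withheld: $3,642.48 × 0.154 = $560.94
State disability insurance: only $136,340.91 − $133,528.81 = $2,812.10 of this check is subject → $2,812.10 × 0.01 = $28.12
Paid family leave insurance: $3,916.65 × 0.01 = $39.17
Employee stock purchase plan: $386.20
AD&D insurance premium: $346.99
Total deductions = $274.17 + $269.54 + $72.85 + $560.94 + $28.12 + $39.17 + $386.20 + $346.99 = $1,977.98
Net pay = $3,916.65 − $1,977.98 = $1,938.67

$1,938.67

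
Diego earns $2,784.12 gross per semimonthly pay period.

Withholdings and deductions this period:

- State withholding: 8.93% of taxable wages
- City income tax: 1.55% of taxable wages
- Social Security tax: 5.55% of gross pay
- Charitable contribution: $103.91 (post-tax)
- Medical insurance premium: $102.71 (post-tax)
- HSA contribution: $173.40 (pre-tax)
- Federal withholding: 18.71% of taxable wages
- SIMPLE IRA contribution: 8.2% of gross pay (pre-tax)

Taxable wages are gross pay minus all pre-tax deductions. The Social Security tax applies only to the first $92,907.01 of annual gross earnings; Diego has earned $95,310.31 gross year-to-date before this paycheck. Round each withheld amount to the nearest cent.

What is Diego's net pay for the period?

HSA contribution: $173.40
SIMPLE IRA contribution: $2,784.12 × 0.082 = $228.30
Pre-tax total = $173.40 + $228.30 = $401.70
Taxable wages = $2,784.12 − $401.70 = $2,382.42
State withholding: $2,382.42 × 0.0893 = $212.75
City income tax: $2,382.42 × 0.0155 = $36.93
Federal withholding: $2,382.42 × 0.1871 = $445.75
Social Security tax: annual cap $92,907.01 already reached (YTD $95,310.31), so $0.00
Charitable contribution: $103.91
Medical insurance premium: $102.71
Total deductions = $173.40 + $228.30 + $212.75 + $36.93 + $445.75 + $0.00 + $103.91 + $102.71 = $1,303.75
Net pay = $2,784.12 − $1,303.75 = $1,480.37

$1,480.37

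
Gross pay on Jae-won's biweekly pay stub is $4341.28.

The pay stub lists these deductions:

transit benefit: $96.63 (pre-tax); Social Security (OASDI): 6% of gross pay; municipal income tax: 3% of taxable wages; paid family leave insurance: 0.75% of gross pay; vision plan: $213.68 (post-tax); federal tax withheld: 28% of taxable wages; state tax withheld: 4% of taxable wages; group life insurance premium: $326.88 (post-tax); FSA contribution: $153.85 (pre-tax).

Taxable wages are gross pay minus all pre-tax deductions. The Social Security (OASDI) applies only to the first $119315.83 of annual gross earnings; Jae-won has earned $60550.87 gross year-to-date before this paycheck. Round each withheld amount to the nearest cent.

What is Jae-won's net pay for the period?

$1825.43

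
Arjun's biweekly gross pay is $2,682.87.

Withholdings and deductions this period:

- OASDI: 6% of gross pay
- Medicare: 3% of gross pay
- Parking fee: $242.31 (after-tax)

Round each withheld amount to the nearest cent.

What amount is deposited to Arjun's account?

OASDI: $2,682.87 × 0.06 = $160.97
Medicare: $2,682.87 × 0.03 = $80.49
Parking fee: $242.31
Total deductions = $160.97 + $80.49 + $242.31 = $483.77
Net pay = $2,682.87 − $483.77 = $2,199.10

$2,199.10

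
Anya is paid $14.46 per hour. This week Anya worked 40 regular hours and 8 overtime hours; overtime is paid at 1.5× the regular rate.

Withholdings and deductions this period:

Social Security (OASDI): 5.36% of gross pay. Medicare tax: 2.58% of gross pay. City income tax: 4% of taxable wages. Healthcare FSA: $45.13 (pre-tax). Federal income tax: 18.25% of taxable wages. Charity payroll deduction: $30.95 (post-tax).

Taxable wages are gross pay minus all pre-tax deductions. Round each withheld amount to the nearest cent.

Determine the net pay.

Regular pay: 40 × $14.46 = $578.40
Overtime pay: 8 × $14.46 × 1.5 = $173.52
Gross pay = $578.40 + $173.52 = $751.92
Healthcare FSA: $45.13
Taxable wages = $751.92 − $45.13 = $706.79
City income tax: $706.79 × 0.04 = $28.27
Federal income tax: $706.79 × 0.1825 = $128.99
Medicare tax: $751.92 × 0.0258 = $19.40
Social Security (OASDI): $751.92 × 0.0536 = $40.30
Charity payroll deduction: $30.95
Total deductions = $45.13 + $28.27 + $128.99 + $19.40 + $40.30 + $30.95 = $293.04
Net pay = $751.92 − $293.04 = $458.88

$458.88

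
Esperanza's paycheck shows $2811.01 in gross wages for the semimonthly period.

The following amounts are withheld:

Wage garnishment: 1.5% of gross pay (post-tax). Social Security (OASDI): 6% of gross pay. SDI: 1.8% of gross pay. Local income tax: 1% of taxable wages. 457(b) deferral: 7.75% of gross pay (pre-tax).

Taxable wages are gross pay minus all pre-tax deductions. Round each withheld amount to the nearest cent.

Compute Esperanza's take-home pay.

457(b) deferral: $2811.01 × 0.0775 = $217.85
Taxable wages = $2811.01 − $217.85 = $2593.16
Local income tax: $2593.16 × 0.01 = $25.93
Social Security (OASDI): $2811.01 × 0.06 = $168.66
SDI: $2811.01 × 0.018 = $50.60
Wage garnishment: $2811.01 × 0.015 = $42.17
Total deductions = $217.85 + $25.93 + $168.66 + $50.60 + $42.17 = $505.21
Net pay = $2811.01 − $505.21 = $2305.80

$2305.80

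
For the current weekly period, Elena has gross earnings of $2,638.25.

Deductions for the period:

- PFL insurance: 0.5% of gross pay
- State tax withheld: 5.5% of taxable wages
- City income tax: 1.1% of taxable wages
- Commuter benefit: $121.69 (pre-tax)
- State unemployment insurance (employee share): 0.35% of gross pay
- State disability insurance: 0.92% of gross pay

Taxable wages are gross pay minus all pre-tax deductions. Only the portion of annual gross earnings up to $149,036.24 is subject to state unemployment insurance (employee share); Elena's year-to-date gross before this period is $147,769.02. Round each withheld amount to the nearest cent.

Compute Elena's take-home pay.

Commuter benefit: $121.69
Taxable wages = $2,638.25 − $121.69 = $2,516.56
State tax withheld: $2,516.56 × 0.055 = $138.41
City income tax: $2,516.56 × 0.011 = $27.68
State unemployment insurance (employee share): only $149,036.24 − $147,769.02 = $1,267.22 of this check is subject → $1,267.22 × 0.0035 = $4.44
State disability insurance: $2,638.25 × 0.0092 = $24.27
PFL insurance: $2,638.25 × 0.005 = $13.19
Total deductions = $121.69 + $138.41 + $27.68 + $4.44 + $24.27 + $13.19 = $329.68
Net pay = $2,638.25 − $329.68 = $2,308.57

$2,308.57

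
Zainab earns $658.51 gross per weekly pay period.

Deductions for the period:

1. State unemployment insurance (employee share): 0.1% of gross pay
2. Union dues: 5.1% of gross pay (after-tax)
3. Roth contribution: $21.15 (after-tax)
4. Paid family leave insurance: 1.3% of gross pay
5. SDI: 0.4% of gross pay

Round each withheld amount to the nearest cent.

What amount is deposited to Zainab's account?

$591.93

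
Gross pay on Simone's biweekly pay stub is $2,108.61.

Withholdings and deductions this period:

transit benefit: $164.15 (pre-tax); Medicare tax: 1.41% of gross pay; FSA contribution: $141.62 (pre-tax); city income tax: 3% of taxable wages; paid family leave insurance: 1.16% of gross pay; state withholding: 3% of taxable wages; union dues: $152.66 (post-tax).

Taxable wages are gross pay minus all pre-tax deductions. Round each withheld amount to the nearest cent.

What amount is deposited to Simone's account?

$1,487.81

Transit benefit: $164.15
FSA contribution: $141.62
Pre-tax total = $164.15 + $141.62 = $305.77
Taxable wages = $2,108.61 − $305.77 = $1,802.84
State withholding: $1,802.84 × 0.03 = $54.09
City income tax: $1,802.84 × 0.03 = $54.09
Paid family leave insurance: $2,108.61 × 0.0116 = $24.46
Medicare tax: $2,108.61 × 0.0141 = $29.73
Union dues: $152.66
Total deductions = $164.15 + $141.62 + $54.09 + $54.09 + $24.46 + $29.73 + $152.66 = $620.80
Net pay = $2,108.61 − $620.80 = $1,487.81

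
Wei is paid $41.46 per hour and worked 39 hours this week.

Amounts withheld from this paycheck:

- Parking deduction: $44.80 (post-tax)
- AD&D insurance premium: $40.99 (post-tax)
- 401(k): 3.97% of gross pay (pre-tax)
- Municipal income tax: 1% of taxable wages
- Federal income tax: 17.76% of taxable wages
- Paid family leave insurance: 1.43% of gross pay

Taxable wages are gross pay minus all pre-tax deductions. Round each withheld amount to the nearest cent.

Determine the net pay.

Gross pay: 39 × $41.46 = $1,616.94
401(k): $1,616.94 × 0.0397 = $64.19
Taxable wages = $1,616.94 − $64.19 = $1,552.75
Municipal income tax: $1,552.75 × 0.01 = $15.53
Federal income tax: $1,552.75 × 0.1776 = $275.77
Paid family leave insurance: $1,616.94 × 0.0143 = $23.12
Parking deduction: $44.80
AD&D insurance premium: $40.99
Total deductions = $64.19 + $15.53 + $275.77 + $23.12 + $44.80 + $40.99 = $464.40
Net pay = $1,616.94 − $464.40 = $1,152.54

$1,152.54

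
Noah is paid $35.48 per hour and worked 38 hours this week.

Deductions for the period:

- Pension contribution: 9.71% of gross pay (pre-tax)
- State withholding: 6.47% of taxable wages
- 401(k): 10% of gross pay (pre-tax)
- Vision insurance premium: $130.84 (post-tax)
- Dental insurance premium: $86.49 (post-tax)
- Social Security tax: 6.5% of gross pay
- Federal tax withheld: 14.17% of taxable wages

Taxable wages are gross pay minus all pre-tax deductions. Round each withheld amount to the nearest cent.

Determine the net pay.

Gross pay: 38 × $35.48 = $1,348.24
Pension contribution: $1,348.24 × 0.0971 = $130.91
401(k): $1,348.24 × 0.1 = $134.82
Pre-tax total = $130.91 + $134.82 = $265.73
Taxable wages = $1,348.24 − $265.73 = $1,082.51
Federal tax withheld: $1,082.51 × 0.1417 = $153.39
State withholding: $1,082.51 × 0.0647 = $70.04
Social Security tax: $1,348.24 × 0.065 = $87.64
Dental insurance premium: $86.49
Vision insurance premium: $130.84
Total deductions = $130.91 + $134.82 + $153.39 + $70.04 + $87.64 + $86.49 + $130.84 = $794.13
Net pay = $1,348.24 − $794.13 = $554.11

$554.11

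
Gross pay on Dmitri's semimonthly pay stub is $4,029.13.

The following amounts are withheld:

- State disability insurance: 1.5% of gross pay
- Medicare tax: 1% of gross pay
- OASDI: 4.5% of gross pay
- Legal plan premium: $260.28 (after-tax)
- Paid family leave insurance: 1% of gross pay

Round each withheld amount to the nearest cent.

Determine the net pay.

$3,446.52

Paid family leave insurance: $4,029.13 × 0.01 = $40.29
State disability insurance: $4,029.13 × 0.015 = $60.44
OASDI: $4,029.13 × 0.045 = $181.31
Medicare tax: $4,029.13 × 0.01 = $40.29
Legal plan premium: $260.28
Total deductions = $40.29 + $60.44 + $181.31 + $40.29 + $260.28 = $582.61
Net pay = $4,029.13 − $582.61 = $3,446.52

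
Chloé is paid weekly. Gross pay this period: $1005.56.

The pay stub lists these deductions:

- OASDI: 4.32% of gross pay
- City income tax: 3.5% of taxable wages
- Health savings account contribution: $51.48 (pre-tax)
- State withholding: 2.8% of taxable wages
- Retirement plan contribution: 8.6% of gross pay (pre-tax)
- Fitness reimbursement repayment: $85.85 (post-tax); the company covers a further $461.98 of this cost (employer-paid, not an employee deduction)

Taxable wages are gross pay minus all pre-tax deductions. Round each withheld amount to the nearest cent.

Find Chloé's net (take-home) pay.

$683.65

Retirement plan contribution: $1005.56 × 0.086 = $86.48
Health savings account contribution: $51.48
Pre-tax total = $86.48 + $51.48 = $137.96
Taxable wages = $1005.56 − $137.96 = $867.60
State withholding: $867.60 × 0.028 = $24.29
City income tax: $867.60 × 0.035 = $30.37
OASDI: $1005.56 × 0.0432 = $43.44
Fitness reimbursement repayment: $85.85
(Employer's $461.98 toward fitness reimbursement repayment is not withheld from the employee.)
Total deductions = $86.48 + $51.48 + $24.29 + $30.37 + $43.44 + $85.85 = $321.91
Net pay = $1005.56 − $321.91 = $683.65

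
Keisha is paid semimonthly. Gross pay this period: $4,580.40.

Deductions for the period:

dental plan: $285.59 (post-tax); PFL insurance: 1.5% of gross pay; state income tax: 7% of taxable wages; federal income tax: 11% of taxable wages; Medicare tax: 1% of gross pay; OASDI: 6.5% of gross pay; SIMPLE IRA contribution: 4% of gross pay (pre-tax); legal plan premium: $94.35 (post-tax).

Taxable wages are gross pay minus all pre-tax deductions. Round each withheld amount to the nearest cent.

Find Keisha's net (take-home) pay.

SIMPLE IRA contribution: $4,580.40 × 0.04 = $183.22
Taxable wages = $4,580.40 − $183.22 = $4,397.18
State income tax: $4,397.18 × 0.07 = $307.80
Federal income tax: $4,397.18 × 0.11 = $483.69
PFL insurance: $4,580.40 × 0.015 = $68.71
Medicare tax: $4,580.40 × 0.01 = $45.80
OASDI: $4,580.40 × 0.065 = $297.73
Legal plan premium: $94.35
Dental plan: $285.59
Total deductions = $183.22 + $307.80 + $483.69 + $68.71 + $45.80 + $297.73 + $94.35 + $285.59 = $1,766.89
Net pay = $4,580.40 − $1,766.89 = $2,813.51

$2,813.51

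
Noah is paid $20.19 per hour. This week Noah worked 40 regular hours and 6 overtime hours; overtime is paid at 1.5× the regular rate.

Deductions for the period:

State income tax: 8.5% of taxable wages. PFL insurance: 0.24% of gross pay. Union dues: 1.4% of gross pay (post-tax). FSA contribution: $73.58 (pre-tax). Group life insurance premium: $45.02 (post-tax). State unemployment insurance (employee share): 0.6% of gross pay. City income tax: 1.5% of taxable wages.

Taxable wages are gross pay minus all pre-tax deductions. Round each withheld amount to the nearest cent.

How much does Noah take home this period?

$756.97

Regular pay: 40 × $20.19 = $807.60
Overtime pay: 6 × $20.19 × 1.5 = $181.71
Gross pay = $807.60 + $181.71 = $989.31
FSA contribution: $73.58
Taxable wages = $989.31 − $73.58 = $915.73
State income tax: $915.73 × 0.085 = $77.84
City income tax: $915.73 × 0.015 = $13.74
State unemployment insurance (employee share): $989.31 × 0.006 = $5.94
PFL insurance: $989.31 × 0.0024 = $2.37
Union dues: $989.31 × 0.014 = $13.85
Group life insurance premium: $45.02
Total deductions = $73.58 + $77.84 + $13.74 + $5.94 + $2.37 + $13.85 + $45.02 = $232.34
Net pay = $989.31 − $232.34 = $756.97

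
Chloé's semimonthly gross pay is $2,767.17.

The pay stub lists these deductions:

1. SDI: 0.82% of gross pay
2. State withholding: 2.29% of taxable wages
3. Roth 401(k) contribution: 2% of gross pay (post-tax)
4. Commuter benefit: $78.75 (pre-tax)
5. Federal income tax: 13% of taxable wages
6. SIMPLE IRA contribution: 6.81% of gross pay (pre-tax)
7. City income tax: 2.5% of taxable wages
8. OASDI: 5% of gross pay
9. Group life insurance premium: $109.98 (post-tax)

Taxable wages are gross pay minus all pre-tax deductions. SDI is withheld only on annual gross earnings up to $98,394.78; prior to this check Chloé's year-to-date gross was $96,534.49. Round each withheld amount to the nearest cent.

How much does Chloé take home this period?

SIMPLE IRA contribution: $2,767.17 × 0.0681 = $188.44
Commuter benefit: $78.75
Pre-tax total = $188.44 + $78.75 = $267.19
Taxable wages = $2,767.17 − $267.19 = $2,499.98
State withholding: $2,499.98 × 0.0229 = $57.25
City income tax: $2,499.98 × 0.025 = $62.50
Federal income tax: $2,499.98 × 0.13 = $325.00
SDI: only $98,394.78 − $96,534.49 = $1,860.29 of this check is subject → $1,860.29 × 0.0082 = $15.25
OASDI: $2,767.17 × 0.05 = $138.36
Group life insurance premium: $109.98
Roth 401(k) contribution: $2,767.17 × 0.02 = $55.34
Total deductions = $188.44 + $78.75 + $57.25 + $62.50 + $325.00 + $15.25 + $138.36 + $109.98 + $55.34 = $1,030.87
Net pay = $2,767.17 − $1,030.87 = $1,736.30

$1,736.30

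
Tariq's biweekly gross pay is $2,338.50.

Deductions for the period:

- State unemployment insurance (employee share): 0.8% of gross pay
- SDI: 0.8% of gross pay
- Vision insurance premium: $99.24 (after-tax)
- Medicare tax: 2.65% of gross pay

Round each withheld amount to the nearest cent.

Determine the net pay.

Medicare tax: $2,338.50 × 0.0265 = $61.97
SDI: $2,338.50 × 0.008 = $18.71
State unemployment insurance (employee share): $2,338.50 × 0.008 = $18.71
Vision insurance premium: $99.24
Total deductions = $61.97 + $18.71 + $18.71 + $99.24 = $198.63
Net pay = $2,338.50 − $198.63 = $2,139.87

$2,139.87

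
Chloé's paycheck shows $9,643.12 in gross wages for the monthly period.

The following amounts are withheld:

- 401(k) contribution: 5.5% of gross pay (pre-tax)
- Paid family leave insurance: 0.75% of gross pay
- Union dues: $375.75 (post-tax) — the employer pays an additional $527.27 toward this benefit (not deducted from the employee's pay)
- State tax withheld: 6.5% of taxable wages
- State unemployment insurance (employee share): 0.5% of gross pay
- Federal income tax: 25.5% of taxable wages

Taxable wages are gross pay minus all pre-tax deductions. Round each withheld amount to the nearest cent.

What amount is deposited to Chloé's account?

401(k) contribution: $9,643.12 × 0.055 = $530.37
Taxable wages = $9,643.12 − $530.37 = $9,112.75
State tax withheld: $9,112.75 × 0.065 = $592.33
Federal income tax: $9,112.75 × 0.255 = $2,323.75
Paid family leave insurance: $9,643.12 × 0.0075 = $72.32
State unemployment insurance (employee share): $9,643.12 × 0.005 = $48.22
Union dues: $375.75
(Employer's $527.27 toward union dues is not withheld from the employee.)
Total deductions = $530.37 + $592.33 + $2,323.75 + $72.32 + $48.22 + $375.75 = $3,942.74
Net pay = $9,643.12 − $3,942.74 = $5,700.38

$5,700.38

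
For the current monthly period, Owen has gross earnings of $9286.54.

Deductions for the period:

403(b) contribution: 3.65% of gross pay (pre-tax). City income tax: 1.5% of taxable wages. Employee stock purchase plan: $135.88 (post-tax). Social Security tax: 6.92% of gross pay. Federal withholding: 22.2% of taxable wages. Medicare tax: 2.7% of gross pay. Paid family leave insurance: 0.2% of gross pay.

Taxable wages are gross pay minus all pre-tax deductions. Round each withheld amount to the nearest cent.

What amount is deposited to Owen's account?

403(b) contribution: $9286.54 × 0.0365 = $338.96
Taxable wages = $9286.54 − $338.96 = $8947.58
City income tax: $8947.58 × 0.015 = $134.21
Federal withholding: $8947.58 × 0.222 = $1986.36
Medicare tax: $9286.54 × 0.027 = $250.74
Paid family leave insurance: $9286.54 × 0.002 = $18.57
Social Security tax: $9286.54 × 0.0692 = $642.63
Employee stock purchase plan: $135.88
Total deductions = $338.96 + $134.21 + $1986.36 + $250.74 + $18.57 + $642.63 + $135.88 = $3507.35
Net pay = $9286.54 − $3507.35 = $5779.19

$5779.19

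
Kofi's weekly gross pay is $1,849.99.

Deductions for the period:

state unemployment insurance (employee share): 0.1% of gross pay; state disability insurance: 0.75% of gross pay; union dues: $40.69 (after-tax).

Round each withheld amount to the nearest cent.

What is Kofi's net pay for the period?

State unemployment insurance (employee share): $1,849.99 × 0.001 = $1.85
State disability insurance: $1,849.99 × 0.0075 = $13.87
Union dues: $40.69
Total deductions = $1.85 + $13.87 + $40.69 = $56.41
Net pay = $1,849.99 − $56.41 = $1,793.58

$1,793.58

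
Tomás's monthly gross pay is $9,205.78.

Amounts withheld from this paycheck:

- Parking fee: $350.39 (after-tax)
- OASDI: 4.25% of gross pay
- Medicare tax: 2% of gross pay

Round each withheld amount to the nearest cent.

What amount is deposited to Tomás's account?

Medicare tax: $9,205.78 × 0.02 = $184.12
OASDI: $9,205.78 × 0.0425 = $391.25
Parking fee: $350.39
Total deductions = $184.12 + $391.25 + $350.39 = $925.76
Net pay = $9,205.78 − $925.76 = $8,280.02

$8,280.02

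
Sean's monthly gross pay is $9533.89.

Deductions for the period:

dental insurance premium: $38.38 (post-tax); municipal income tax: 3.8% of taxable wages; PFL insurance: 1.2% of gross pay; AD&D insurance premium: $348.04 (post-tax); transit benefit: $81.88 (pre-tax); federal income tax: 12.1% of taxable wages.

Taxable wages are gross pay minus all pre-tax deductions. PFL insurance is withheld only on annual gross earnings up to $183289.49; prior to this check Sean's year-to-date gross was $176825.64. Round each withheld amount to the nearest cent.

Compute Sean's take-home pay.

$7485.15

Transit benefit: $81.88
Taxable wages = $9533.89 − $81.88 = $9452.01
Municipal income tax: $9452.01 × 0.038 = $359.18
Federal income tax: $9452.01 × 0.121 = $1143.69
PFL insurance: only $183289.49 − $176825.64 = $6463.85 of this check is subject → $6463.85 × 0.012 = $77.57
AD&D insurance premium: $348.04
Dental insurance premium: $38.38
Total deductions = $81.88 + $359.18 + $1143.69 + $77.57 + $348.04 + $38.38 = $2048.74
Net pay = $9533.89 − $2048.74 = $7485.15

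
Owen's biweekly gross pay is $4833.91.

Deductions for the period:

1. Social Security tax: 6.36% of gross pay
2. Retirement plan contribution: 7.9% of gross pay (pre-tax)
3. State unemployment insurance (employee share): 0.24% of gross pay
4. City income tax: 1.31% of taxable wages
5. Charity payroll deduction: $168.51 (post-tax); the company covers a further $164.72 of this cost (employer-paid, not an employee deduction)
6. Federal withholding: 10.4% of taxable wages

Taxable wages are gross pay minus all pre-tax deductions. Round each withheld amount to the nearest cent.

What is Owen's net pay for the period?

Retirement plan contribution: $4833.91 × 0.079 = $381.88
Taxable wages = $4833.91 − $381.88 = $4452.03
City income tax: $4452.03 × 0.0131 = $58.32
Federal withholding: $4452.03 × 0.104 = $463.01
Social Security tax: $4833.91 × 0.0636 = $307.44
State unemployment insurance (employee share): $4833.91 × 0.0024 = $11.60
Charity payroll deduction: $168.51
(Employer's $164.72 toward charity payroll deduction is not withheld from the employee.)
Total deductions = $381.88 + $58.32 + $463.01 + $307.44 + $11.60 + $168.51 = $1390.76
Net pay = $4833.91 − $1390.76 = $3443.15

$3443.15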